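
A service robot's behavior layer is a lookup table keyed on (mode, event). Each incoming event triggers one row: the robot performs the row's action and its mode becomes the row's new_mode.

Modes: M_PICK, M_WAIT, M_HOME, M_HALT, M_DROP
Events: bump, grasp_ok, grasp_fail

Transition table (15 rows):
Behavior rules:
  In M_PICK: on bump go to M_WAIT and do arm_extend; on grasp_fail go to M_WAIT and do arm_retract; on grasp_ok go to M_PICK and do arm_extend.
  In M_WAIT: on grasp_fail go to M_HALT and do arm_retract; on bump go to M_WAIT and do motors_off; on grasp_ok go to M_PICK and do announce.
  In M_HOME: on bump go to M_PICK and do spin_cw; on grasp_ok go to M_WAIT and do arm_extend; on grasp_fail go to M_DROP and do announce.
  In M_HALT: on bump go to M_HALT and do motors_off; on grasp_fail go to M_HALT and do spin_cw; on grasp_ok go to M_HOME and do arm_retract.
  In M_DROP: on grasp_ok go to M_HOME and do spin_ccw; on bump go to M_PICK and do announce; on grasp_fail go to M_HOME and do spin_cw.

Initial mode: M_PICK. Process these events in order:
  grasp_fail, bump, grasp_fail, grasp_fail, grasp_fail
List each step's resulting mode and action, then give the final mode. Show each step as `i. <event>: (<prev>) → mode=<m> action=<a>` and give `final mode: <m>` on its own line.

final mode: M_HALT

1. grasp_fail: (M_PICK) → mode=M_WAIT action=arm_retract
2. bump: (M_WAIT) → mode=M_WAIT action=motors_off
3. grasp_fail: (M_WAIT) → mode=M_HALT action=arm_retract
4. grasp_fail: (M_HALT) → mode=M_HALT action=spin_cw
5. grasp_fail: (M_HALT) → mode=M_HALT action=spin_cw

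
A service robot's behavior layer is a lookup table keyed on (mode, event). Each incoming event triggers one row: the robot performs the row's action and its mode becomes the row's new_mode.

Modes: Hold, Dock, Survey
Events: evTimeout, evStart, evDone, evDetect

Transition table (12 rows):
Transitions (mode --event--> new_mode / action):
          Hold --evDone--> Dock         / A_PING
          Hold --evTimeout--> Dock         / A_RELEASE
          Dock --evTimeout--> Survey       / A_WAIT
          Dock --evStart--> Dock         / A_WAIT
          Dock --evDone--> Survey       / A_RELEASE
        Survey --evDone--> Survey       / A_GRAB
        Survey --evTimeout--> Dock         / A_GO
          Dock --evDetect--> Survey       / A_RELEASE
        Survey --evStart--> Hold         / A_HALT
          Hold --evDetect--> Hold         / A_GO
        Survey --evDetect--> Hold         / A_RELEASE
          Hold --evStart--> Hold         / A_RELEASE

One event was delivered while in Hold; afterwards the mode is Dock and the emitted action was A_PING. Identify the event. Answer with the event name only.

evDone

try evTimeout: (Hold, evTimeout) → (Dock, A_RELEASE)
try evStart: (Hold, evStart) → (Hold, A_RELEASE)
try evDone: (Hold, evDone) → (Dock, A_PING)  ← matches
try evDetect: (Hold, evDetect) → (Hold, A_GO)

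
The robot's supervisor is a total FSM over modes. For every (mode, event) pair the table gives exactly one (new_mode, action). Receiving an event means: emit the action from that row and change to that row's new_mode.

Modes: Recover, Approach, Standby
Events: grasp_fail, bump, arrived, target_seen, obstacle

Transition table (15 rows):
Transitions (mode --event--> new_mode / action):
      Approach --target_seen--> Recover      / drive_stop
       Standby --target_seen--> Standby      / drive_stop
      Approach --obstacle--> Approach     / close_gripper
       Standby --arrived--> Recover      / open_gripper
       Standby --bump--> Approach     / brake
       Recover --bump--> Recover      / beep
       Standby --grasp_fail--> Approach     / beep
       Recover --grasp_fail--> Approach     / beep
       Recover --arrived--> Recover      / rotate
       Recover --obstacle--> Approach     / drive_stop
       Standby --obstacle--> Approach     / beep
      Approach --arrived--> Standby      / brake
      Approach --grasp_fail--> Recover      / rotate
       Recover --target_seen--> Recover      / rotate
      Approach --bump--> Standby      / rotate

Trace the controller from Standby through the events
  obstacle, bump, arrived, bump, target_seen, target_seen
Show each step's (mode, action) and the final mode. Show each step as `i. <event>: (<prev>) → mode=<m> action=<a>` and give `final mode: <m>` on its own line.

1. obstacle: (Standby) → mode=Approach action=beep
2. bump: (Approach) → mode=Standby action=rotate
3. arrived: (Standby) → mode=Recover action=open_gripper
4. bump: (Recover) → mode=Recover action=beep
5. target_seen: (Recover) → mode=Recover action=rotate
6. target_seen: (Recover) → mode=Recover action=rotate

final mode: Recover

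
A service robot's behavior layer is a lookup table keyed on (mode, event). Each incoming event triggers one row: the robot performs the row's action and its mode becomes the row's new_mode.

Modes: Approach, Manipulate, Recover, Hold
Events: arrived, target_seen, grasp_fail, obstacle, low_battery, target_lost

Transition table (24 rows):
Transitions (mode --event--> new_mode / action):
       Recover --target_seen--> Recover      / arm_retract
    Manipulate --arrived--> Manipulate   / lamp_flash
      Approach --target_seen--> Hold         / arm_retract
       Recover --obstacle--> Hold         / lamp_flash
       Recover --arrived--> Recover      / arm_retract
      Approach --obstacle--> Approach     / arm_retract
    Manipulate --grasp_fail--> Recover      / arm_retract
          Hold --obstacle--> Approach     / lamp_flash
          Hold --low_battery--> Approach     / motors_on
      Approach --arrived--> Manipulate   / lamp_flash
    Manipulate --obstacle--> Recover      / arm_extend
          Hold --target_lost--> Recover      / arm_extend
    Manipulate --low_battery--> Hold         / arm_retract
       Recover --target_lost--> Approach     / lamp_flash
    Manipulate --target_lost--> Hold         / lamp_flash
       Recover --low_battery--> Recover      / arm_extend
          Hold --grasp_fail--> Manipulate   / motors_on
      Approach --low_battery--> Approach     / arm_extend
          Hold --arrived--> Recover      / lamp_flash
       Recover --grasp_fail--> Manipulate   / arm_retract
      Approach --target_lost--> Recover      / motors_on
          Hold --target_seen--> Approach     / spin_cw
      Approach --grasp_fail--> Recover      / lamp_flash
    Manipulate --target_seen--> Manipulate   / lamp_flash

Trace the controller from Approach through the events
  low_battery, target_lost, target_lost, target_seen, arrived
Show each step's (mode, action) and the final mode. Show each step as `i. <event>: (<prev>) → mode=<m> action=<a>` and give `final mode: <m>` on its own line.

final mode: Recover

1. low_battery: (Approach) → mode=Approach action=arm_extend
2. target_lost: (Approach) → mode=Recover action=motors_on
3. target_lost: (Recover) → mode=Approach action=lamp_flash
4. target_seen: (Approach) → mode=Hold action=arm_retract
5. arrived: (Hold) → mode=Recover action=lamp_flash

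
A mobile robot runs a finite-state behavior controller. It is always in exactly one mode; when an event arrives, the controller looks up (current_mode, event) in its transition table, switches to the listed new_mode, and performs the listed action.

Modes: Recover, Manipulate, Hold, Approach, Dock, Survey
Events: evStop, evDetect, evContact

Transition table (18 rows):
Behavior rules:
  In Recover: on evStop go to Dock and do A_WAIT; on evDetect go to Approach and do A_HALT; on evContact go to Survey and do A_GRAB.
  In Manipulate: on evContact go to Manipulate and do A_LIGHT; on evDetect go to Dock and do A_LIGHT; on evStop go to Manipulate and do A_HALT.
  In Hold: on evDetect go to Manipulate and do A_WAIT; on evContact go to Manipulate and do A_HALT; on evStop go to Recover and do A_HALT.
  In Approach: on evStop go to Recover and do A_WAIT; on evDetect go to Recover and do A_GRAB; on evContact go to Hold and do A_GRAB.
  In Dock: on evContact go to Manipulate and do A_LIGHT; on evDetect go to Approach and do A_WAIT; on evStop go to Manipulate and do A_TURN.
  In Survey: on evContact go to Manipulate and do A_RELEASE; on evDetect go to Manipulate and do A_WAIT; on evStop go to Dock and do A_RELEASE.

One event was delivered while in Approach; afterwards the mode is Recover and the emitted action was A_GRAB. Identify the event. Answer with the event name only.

try evStop: (Approach, evStop) → (Recover, A_WAIT)
try evDetect: (Approach, evDetect) → (Recover, A_GRAB)  ← matches
try evContact: (Approach, evContact) → (Hold, A_GRAB)

evDetect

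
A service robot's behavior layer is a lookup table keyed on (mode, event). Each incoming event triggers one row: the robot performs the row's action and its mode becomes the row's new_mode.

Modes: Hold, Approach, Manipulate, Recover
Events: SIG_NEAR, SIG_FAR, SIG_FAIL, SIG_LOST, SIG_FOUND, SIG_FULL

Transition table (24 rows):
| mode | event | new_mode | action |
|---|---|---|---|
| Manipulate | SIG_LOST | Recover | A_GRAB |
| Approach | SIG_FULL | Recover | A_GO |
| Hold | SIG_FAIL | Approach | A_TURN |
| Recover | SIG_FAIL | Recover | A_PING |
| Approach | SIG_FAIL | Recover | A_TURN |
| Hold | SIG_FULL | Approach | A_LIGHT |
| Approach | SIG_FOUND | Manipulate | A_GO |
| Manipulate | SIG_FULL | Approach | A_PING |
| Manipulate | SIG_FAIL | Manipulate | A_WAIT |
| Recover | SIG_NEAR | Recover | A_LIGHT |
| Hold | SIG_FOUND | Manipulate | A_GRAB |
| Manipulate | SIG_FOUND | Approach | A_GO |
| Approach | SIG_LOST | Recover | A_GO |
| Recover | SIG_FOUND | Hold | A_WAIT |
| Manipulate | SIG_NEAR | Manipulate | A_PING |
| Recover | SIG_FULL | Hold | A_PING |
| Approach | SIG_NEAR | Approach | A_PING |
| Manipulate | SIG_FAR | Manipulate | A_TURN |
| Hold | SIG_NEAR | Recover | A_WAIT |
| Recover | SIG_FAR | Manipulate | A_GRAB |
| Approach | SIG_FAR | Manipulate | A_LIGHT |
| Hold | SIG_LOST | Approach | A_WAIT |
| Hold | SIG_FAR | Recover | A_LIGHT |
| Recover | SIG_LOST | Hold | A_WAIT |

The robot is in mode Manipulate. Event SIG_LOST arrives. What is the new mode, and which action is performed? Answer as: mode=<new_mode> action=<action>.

current mode = Manipulate; filter table to that mode:
  (Manipulate, SIG_LOST) → (Recover, A_GRAB)  ← event matches
  (Manipulate, SIG_FULL) → (Approach, A_PING)
  (Manipulate, SIG_FAIL) → (Manipulate, A_WAIT)
  (Manipulate, SIG_FOUND) → (Approach, A_GO)
  (Manipulate, SIG_NEAR) → (Manipulate, A_PING)
  (Manipulate, SIG_FAR) → (Manipulate, A_TURN)
event = SIG_LOST selects (Recover, A_GRAB)

mode=Recover action=A_GRAB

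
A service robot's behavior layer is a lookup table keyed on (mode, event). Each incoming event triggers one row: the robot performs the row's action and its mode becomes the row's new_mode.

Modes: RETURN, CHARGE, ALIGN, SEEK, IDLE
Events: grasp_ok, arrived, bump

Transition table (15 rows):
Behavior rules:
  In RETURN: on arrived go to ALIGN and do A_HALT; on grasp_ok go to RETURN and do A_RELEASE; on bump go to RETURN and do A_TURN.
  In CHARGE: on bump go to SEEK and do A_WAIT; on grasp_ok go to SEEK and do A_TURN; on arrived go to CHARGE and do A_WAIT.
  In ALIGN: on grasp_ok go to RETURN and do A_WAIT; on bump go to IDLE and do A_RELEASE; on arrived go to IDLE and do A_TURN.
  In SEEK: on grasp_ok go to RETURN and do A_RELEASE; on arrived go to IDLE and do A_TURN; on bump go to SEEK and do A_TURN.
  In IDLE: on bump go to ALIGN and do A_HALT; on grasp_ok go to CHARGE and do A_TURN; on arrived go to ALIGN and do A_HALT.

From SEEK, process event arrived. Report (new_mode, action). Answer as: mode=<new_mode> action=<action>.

current mode = SEEK; filter table to that mode:
  (SEEK, grasp_ok) → (RETURN, A_RELEASE)
  (SEEK, arrived) → (IDLE, A_TURN)  ← event matches
  (SEEK, bump) → (SEEK, A_TURN)
event = arrived selects (IDLE, A_TURN)

mode=IDLE action=A_TURN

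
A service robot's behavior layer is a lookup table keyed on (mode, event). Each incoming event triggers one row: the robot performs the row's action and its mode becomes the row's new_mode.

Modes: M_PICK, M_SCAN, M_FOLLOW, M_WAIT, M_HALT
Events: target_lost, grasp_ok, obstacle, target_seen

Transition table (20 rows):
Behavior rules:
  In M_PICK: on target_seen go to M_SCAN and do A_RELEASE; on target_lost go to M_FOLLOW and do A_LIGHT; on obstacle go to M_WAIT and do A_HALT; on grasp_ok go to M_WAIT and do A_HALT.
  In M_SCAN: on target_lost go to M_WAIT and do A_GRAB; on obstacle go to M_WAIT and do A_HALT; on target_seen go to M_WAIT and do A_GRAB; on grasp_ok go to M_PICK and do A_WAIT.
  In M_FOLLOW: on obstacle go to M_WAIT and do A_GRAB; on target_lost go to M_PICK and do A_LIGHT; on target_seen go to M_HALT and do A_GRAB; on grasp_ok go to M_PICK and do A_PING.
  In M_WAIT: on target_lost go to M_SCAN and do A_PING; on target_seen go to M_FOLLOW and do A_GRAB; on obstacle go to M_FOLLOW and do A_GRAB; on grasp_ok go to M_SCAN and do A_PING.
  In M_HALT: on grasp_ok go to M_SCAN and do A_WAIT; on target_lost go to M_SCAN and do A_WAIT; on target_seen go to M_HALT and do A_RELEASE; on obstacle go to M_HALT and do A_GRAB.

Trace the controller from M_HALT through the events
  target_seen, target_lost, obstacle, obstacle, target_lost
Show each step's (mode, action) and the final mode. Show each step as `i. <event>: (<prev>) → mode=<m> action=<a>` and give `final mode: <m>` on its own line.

final mode: M_PICK

1. target_seen: (M_HALT) → mode=M_HALT action=A_RELEASE
2. target_lost: (M_HALT) → mode=M_SCAN action=A_WAIT
3. obstacle: (M_SCAN) → mode=M_WAIT action=A_HALT
4. obstacle: (M_WAIT) → mode=M_FOLLOW action=A_GRAB
5. target_lost: (M_FOLLOW) → mode=M_PICK action=A_LIGHT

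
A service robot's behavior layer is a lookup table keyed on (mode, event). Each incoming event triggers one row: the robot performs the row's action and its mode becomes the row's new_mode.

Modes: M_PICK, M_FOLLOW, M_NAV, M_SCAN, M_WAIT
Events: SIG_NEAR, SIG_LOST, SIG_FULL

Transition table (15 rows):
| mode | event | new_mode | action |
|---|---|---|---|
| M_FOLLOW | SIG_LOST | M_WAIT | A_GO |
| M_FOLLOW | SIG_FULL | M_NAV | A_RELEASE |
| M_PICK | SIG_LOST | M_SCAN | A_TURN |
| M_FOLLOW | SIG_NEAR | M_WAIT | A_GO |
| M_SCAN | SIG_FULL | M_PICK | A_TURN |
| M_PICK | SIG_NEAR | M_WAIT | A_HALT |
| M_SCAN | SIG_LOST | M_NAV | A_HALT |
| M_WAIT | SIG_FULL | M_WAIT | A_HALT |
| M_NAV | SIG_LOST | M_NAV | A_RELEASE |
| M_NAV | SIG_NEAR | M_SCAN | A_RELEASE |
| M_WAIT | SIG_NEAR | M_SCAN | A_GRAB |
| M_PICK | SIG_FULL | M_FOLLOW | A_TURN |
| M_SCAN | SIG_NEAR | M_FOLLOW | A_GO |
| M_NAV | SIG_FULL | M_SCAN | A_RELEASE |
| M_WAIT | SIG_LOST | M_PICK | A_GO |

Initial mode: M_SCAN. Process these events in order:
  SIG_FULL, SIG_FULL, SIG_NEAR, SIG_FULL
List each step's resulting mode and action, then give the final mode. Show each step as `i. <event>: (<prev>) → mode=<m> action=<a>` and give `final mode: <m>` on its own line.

final mode: M_WAIT

1. SIG_FULL: (M_SCAN) → mode=M_PICK action=A_TURN
2. SIG_FULL: (M_PICK) → mode=M_FOLLOW action=A_TURN
3. SIG_NEAR: (M_FOLLOW) → mode=M_WAIT action=A_GO
4. SIG_FULL: (M_WAIT) → mode=M_WAIT action=A_HALT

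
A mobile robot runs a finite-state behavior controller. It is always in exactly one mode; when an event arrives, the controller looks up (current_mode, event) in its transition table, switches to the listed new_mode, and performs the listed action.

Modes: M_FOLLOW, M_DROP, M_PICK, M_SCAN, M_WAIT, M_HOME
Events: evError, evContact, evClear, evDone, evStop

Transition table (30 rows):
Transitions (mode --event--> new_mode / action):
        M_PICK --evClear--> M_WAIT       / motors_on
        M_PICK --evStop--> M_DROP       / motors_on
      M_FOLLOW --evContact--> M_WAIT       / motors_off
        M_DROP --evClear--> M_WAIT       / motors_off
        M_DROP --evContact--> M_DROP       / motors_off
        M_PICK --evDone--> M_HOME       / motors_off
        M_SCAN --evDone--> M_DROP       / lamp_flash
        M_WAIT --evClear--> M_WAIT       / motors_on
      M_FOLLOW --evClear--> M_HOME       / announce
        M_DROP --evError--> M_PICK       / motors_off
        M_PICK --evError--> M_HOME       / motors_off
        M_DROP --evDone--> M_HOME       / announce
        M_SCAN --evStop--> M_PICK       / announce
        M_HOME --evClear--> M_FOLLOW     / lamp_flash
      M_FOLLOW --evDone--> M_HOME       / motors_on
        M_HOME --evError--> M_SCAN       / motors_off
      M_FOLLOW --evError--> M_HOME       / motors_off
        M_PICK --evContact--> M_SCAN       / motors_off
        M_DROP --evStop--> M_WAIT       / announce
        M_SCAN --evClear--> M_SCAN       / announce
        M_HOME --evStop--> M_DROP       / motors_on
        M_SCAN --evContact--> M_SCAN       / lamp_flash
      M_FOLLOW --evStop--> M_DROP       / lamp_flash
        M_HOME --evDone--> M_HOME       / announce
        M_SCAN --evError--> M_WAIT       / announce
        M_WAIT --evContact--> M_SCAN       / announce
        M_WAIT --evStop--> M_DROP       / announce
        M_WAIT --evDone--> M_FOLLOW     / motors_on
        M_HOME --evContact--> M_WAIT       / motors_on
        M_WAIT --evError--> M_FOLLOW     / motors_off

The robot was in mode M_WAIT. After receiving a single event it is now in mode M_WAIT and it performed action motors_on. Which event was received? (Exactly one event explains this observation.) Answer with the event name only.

try evError: (M_WAIT, evError) → (M_FOLLOW, motors_off)
try evContact: (M_WAIT, evContact) → (M_SCAN, announce)
try evClear: (M_WAIT, evClear) → (M_WAIT, motors_on)  ← matches
try evDone: (M_WAIT, evDone) → (M_FOLLOW, motors_on)
try evStop: (M_WAIT, evStop) → (M_DROP, announce)

evClear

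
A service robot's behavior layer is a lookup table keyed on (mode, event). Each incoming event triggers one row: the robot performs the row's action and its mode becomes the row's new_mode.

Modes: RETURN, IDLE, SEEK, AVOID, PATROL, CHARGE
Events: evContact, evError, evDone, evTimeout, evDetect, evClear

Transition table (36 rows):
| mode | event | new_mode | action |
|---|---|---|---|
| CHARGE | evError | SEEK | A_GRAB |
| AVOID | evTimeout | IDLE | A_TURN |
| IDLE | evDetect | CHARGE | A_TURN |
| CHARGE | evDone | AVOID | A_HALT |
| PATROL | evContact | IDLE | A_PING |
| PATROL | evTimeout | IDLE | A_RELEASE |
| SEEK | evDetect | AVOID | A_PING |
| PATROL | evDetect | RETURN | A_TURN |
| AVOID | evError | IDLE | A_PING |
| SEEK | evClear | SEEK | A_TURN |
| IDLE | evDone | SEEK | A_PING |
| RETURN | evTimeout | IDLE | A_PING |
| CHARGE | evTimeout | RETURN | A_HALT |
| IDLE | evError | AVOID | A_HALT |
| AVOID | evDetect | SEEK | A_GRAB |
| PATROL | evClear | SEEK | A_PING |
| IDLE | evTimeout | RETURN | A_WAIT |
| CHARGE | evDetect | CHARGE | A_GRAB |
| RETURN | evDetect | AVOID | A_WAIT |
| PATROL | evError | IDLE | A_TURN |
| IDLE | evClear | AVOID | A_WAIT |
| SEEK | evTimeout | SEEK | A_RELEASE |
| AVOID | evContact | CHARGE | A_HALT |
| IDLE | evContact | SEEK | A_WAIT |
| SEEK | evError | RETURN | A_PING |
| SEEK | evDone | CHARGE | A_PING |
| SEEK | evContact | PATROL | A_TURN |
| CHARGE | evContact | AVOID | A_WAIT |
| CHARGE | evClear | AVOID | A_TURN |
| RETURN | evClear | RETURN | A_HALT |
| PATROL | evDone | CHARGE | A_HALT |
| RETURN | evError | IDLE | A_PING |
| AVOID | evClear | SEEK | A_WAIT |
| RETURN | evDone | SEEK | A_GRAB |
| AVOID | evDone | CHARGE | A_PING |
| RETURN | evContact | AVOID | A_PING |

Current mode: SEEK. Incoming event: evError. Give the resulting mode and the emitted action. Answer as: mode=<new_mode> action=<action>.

mode=RETURN action=A_PING

current mode = SEEK; filter table to that mode:
  (SEEK, evDetect) → (AVOID, A_PING)
  (SEEK, evClear) → (SEEK, A_TURN)
  (SEEK, evTimeout) → (SEEK, A_RELEASE)
  (SEEK, evError) → (RETURN, A_PING)  ← event matches
  (SEEK, evDone) → (CHARGE, A_PING)
  (SEEK, evContact) → (PATROL, A_TURN)
event = evError selects (RETURN, A_PING)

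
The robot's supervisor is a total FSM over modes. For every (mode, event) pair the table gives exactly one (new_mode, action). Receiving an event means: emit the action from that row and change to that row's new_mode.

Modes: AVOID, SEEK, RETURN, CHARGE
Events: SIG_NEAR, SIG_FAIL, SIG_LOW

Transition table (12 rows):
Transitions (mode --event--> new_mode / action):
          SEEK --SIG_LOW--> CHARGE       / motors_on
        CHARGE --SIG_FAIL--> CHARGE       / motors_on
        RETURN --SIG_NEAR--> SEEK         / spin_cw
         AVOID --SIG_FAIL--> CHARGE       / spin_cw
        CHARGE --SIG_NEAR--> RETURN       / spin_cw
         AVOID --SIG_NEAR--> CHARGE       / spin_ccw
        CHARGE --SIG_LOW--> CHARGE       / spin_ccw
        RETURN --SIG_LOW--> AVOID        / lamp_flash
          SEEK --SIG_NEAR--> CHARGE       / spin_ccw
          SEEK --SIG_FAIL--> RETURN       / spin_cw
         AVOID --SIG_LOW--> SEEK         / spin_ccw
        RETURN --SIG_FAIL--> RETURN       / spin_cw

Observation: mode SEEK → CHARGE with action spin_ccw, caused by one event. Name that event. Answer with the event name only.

try SIG_NEAR: (SEEK, SIG_NEAR) → (CHARGE, spin_ccw)  ← matches
try SIG_FAIL: (SEEK, SIG_FAIL) → (RETURN, spin_cw)
try SIG_LOW: (SEEK, SIG_LOW) → (CHARGE, motors_on)

SIG_NEAR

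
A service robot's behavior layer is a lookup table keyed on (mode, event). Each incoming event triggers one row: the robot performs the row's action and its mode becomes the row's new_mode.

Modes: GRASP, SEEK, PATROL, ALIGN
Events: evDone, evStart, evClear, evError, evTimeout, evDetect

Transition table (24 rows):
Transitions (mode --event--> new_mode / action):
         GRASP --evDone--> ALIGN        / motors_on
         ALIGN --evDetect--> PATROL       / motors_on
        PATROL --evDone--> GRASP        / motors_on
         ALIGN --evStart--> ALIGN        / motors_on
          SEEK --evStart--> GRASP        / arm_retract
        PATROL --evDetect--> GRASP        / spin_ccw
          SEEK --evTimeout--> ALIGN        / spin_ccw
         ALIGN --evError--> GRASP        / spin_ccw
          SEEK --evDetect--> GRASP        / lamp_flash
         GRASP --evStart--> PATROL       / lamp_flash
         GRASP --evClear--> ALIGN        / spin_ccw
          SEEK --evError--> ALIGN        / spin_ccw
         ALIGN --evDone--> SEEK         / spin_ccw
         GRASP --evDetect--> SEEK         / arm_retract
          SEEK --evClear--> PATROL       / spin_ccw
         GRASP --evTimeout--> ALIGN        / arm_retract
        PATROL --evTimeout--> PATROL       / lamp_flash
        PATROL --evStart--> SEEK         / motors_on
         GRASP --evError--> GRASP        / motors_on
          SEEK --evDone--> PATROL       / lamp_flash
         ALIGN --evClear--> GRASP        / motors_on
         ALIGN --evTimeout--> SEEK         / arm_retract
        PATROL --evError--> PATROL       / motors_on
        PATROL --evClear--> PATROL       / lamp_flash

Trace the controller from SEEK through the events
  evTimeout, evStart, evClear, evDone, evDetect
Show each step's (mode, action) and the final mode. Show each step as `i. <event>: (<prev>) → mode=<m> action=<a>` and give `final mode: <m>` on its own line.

final mode: PATROL

1. evTimeout: (SEEK) → mode=ALIGN action=spin_ccw
2. evStart: (ALIGN) → mode=ALIGN action=motors_on
3. evClear: (ALIGN) → mode=GRASP action=motors_on
4. evDone: (GRASP) → mode=ALIGN action=motors_on
5. evDetect: (ALIGN) → mode=PATROL action=motors_on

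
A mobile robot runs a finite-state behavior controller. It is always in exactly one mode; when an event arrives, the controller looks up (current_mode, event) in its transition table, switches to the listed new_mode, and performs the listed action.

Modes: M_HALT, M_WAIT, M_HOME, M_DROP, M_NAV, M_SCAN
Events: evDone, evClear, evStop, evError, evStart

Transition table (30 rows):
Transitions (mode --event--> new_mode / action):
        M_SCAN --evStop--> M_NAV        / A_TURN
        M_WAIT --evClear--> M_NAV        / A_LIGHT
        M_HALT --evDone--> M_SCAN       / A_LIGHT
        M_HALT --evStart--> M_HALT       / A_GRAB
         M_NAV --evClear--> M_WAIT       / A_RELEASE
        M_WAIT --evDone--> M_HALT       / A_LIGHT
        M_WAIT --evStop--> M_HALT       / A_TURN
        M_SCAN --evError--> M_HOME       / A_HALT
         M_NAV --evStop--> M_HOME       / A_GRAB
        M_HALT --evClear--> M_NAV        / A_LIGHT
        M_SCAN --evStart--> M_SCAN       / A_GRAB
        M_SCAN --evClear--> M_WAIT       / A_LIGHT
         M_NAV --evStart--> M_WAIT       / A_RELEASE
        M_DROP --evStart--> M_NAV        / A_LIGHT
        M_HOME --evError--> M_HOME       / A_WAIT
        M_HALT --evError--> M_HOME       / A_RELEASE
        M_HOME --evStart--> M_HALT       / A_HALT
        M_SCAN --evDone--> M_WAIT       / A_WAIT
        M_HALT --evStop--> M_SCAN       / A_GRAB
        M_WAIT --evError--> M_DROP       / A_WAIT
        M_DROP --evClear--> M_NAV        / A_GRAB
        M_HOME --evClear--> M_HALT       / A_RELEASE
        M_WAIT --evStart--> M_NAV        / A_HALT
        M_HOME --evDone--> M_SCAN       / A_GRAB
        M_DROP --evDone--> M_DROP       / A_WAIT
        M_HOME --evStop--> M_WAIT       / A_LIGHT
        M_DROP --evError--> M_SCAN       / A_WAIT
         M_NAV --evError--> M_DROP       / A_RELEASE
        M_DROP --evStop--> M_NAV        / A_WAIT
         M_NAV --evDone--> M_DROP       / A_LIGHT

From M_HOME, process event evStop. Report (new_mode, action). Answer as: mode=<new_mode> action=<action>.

current mode = M_HOME; filter table to that mode:
  (M_HOME, evError) → (M_HOME, A_WAIT)
  (M_HOME, evStart) → (M_HALT, A_HALT)
  (M_HOME, evClear) → (M_HALT, A_RELEASE)
  (M_HOME, evDone) → (M_SCAN, A_GRAB)
  (M_HOME, evStop) → (M_WAIT, A_LIGHT)  ← event matches
event = evStop selects (M_WAIT, A_LIGHT)

mode=M_WAIT action=A_LIGHT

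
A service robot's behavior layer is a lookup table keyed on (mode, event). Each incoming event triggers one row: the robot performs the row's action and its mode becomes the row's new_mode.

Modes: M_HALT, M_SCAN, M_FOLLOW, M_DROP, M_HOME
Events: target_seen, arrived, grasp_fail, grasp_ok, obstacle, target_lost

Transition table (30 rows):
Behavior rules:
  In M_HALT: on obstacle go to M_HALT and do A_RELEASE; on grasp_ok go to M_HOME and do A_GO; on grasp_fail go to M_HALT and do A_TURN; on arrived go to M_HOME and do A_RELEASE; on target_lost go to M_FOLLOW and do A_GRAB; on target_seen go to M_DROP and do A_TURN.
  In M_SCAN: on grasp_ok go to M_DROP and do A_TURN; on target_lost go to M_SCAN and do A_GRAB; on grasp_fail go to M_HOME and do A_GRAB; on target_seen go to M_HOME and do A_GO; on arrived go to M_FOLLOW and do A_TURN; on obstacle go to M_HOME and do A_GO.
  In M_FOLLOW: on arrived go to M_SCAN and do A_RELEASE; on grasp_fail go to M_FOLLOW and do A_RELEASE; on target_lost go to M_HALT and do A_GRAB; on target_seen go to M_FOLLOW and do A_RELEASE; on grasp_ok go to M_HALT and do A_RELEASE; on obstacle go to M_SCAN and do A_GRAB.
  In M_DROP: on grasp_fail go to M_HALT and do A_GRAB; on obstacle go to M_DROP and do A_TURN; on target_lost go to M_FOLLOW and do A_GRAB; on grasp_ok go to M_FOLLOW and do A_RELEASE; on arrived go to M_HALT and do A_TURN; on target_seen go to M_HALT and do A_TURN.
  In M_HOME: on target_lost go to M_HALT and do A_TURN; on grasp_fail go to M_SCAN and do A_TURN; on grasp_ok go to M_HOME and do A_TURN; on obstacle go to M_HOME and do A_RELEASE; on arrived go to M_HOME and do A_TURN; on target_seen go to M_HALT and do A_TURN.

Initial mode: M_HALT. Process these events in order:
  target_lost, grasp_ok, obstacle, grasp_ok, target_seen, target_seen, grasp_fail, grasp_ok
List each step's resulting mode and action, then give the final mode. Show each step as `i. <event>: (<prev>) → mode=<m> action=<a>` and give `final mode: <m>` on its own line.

1. target_lost: (M_HALT) → mode=M_FOLLOW action=A_GRAB
2. grasp_ok: (M_FOLLOW) → mode=M_HALT action=A_RELEASE
3. obstacle: (M_HALT) → mode=M_HALT action=A_RELEASE
4. grasp_ok: (M_HALT) → mode=M_HOME action=A_GO
5. target_seen: (M_HOME) → mode=M_HALT action=A_TURN
6. target_seen: (M_HALT) → mode=M_DROP action=A_TURN
7. grasp_fail: (M_DROP) → mode=M_HALT action=A_GRAB
8. grasp_ok: (M_HALT) → mode=M_HOME action=A_GO

final mode: M_HOME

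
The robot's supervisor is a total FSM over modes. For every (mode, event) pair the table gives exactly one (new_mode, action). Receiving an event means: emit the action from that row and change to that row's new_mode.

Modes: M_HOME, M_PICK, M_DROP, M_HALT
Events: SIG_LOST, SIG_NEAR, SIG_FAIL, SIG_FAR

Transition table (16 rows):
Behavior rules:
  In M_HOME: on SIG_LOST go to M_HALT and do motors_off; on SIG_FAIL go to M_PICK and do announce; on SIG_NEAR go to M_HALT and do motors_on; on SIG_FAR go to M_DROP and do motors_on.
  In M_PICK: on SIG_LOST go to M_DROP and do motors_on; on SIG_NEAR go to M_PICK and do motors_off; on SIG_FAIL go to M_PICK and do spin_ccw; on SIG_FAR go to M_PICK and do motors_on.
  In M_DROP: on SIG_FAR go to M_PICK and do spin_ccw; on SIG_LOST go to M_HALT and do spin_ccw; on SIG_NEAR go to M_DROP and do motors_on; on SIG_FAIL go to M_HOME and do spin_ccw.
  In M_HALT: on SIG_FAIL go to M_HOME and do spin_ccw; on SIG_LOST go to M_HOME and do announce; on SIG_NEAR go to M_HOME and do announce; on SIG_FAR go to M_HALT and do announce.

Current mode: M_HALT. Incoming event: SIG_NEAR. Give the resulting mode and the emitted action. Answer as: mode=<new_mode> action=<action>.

mode=M_HOME action=announce

current mode = M_HALT; filter table to that mode:
  (M_HALT, SIG_FAIL) → (M_HOME, spin_ccw)
  (M_HALT, SIG_LOST) → (M_HOME, announce)
  (M_HALT, SIG_NEAR) → (M_HOME, announce)  ← event matches
  (M_HALT, SIG_FAR) → (M_HALT, announce)
event = SIG_NEAR selects (M_HOME, announce)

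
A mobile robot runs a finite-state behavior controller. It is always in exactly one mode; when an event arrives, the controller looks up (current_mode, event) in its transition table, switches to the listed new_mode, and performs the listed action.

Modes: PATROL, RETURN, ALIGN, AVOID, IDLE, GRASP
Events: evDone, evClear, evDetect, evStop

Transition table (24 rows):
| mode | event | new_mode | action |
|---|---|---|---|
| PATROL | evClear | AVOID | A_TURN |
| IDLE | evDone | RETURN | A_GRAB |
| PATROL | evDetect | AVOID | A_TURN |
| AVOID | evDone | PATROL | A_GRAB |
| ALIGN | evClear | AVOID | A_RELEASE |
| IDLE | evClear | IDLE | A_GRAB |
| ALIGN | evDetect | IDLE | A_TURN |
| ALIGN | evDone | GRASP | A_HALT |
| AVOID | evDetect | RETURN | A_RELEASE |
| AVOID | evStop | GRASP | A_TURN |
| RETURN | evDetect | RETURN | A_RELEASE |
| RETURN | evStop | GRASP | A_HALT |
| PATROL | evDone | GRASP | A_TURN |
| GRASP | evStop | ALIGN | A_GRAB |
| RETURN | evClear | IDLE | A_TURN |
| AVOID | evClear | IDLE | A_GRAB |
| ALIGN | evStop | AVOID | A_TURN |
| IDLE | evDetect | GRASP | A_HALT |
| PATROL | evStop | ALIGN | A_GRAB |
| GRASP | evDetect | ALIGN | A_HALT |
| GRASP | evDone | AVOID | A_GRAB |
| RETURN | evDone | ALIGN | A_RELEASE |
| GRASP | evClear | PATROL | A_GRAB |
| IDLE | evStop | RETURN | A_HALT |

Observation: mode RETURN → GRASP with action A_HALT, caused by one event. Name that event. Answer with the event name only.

evStop

try evDone: (RETURN, evDone) → (ALIGN, A_RELEASE)
try evClear: (RETURN, evClear) → (IDLE, A_TURN)
try evDetect: (RETURN, evDetect) → (RETURN, A_RELEASE)
try evStop: (RETURN, evStop) → (GRASP, A_HALT)  ← matches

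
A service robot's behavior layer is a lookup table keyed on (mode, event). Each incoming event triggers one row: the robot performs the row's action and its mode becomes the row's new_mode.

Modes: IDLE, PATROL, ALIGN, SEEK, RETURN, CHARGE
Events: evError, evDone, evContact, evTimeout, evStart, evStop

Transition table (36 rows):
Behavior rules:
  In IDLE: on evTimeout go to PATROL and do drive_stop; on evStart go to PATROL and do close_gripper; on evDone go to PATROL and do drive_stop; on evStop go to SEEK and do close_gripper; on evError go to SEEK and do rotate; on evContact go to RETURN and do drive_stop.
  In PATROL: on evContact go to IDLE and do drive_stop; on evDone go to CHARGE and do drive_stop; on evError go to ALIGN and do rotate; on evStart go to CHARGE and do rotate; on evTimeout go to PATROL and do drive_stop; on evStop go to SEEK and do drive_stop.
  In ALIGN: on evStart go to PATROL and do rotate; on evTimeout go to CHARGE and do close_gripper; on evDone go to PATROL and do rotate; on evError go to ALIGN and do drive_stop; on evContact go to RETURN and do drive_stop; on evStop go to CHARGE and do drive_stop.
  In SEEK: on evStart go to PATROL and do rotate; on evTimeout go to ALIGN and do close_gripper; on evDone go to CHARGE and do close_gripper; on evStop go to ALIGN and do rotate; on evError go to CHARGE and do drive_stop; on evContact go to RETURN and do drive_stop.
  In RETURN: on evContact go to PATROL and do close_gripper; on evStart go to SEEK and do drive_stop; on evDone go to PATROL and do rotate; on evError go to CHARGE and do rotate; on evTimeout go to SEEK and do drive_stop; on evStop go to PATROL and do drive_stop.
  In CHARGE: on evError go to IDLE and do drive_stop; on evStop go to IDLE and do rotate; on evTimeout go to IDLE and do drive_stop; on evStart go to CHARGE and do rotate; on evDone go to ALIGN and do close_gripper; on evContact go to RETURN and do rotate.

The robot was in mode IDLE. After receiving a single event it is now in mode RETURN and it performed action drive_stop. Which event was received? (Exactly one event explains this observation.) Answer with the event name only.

evContact

try evError: (IDLE, evError) → (SEEK, rotate)
try evDone: (IDLE, evDone) → (PATROL, drive_stop)
try evContact: (IDLE, evContact) → (RETURN, drive_stop)  ← matches
try evTimeout: (IDLE, evTimeout) → (PATROL, drive_stop)
try evStart: (IDLE, evStart) → (PATROL, close_gripper)
try evStop: (IDLE, evStop) → (SEEK, close_gripper)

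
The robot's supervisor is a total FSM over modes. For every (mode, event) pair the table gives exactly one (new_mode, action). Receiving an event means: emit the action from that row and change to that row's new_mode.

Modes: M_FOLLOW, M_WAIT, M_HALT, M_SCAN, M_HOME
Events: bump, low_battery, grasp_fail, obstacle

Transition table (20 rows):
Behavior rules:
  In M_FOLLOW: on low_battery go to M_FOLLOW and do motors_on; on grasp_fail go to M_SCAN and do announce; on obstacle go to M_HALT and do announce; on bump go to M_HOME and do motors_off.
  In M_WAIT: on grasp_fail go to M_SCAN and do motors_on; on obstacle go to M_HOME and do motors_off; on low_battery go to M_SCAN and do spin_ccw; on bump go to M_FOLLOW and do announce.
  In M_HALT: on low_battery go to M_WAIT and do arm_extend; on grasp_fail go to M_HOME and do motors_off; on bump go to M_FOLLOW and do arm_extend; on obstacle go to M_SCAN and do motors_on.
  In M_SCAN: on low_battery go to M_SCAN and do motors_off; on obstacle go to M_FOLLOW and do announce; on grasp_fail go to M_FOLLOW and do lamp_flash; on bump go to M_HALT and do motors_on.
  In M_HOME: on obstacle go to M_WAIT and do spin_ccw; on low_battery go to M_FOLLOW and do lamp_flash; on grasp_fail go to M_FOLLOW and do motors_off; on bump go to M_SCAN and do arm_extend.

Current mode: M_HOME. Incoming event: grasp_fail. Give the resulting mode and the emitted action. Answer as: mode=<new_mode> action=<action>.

mode=M_FOLLOW action=motors_off

current mode = M_HOME; filter table to that mode:
  (M_HOME, obstacle) → (M_WAIT, spin_ccw)
  (M_HOME, low_battery) → (M_FOLLOW, lamp_flash)
  (M_HOME, grasp_fail) → (M_FOLLOW, motors_off)  ← event matches
  (M_HOME, bump) → (M_SCAN, arm_extend)
event = grasp_fail selects (M_FOLLOW, motors_off)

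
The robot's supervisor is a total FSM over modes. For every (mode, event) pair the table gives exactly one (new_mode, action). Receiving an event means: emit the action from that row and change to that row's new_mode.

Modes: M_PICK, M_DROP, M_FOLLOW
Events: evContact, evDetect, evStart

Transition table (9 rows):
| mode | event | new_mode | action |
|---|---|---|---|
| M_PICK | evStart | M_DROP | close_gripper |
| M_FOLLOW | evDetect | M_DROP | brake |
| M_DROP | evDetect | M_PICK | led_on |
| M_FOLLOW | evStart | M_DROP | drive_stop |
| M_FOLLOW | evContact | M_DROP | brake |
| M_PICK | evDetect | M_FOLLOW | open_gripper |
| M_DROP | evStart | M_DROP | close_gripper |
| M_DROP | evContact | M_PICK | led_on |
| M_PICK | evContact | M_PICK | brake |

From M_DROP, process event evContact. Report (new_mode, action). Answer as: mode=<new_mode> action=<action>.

mode=M_PICK action=led_on

current mode = M_DROP; filter table to that mode:
  (M_DROP, evDetect) → (M_PICK, led_on)
  (M_DROP, evStart) → (M_DROP, close_gripper)
  (M_DROP, evContact) → (M_PICK, led_on)  ← event matches
event = evContact selects (M_PICK, led_on)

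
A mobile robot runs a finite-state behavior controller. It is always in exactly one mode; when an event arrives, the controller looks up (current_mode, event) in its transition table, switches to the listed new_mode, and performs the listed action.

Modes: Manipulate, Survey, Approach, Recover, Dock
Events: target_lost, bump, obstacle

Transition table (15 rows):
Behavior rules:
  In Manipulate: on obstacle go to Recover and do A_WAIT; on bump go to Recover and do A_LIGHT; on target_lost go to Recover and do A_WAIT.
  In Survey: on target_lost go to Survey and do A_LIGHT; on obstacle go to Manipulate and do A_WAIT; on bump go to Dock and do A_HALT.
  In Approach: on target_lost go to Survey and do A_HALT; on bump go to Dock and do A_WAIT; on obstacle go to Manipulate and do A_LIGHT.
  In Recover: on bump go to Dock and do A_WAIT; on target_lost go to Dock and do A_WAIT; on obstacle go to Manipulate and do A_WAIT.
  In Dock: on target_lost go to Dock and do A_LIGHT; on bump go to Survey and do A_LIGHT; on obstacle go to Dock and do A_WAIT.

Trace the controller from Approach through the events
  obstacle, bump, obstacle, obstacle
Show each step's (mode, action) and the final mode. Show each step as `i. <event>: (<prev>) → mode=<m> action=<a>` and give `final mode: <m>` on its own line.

1. obstacle: (Approach) → mode=Manipulate action=A_LIGHT
2. bump: (Manipulate) → mode=Recover action=A_LIGHT
3. obstacle: (Recover) → mode=Manipulate action=A_WAIT
4. obstacle: (Manipulate) → mode=Recover action=A_WAIT

final mode: Recover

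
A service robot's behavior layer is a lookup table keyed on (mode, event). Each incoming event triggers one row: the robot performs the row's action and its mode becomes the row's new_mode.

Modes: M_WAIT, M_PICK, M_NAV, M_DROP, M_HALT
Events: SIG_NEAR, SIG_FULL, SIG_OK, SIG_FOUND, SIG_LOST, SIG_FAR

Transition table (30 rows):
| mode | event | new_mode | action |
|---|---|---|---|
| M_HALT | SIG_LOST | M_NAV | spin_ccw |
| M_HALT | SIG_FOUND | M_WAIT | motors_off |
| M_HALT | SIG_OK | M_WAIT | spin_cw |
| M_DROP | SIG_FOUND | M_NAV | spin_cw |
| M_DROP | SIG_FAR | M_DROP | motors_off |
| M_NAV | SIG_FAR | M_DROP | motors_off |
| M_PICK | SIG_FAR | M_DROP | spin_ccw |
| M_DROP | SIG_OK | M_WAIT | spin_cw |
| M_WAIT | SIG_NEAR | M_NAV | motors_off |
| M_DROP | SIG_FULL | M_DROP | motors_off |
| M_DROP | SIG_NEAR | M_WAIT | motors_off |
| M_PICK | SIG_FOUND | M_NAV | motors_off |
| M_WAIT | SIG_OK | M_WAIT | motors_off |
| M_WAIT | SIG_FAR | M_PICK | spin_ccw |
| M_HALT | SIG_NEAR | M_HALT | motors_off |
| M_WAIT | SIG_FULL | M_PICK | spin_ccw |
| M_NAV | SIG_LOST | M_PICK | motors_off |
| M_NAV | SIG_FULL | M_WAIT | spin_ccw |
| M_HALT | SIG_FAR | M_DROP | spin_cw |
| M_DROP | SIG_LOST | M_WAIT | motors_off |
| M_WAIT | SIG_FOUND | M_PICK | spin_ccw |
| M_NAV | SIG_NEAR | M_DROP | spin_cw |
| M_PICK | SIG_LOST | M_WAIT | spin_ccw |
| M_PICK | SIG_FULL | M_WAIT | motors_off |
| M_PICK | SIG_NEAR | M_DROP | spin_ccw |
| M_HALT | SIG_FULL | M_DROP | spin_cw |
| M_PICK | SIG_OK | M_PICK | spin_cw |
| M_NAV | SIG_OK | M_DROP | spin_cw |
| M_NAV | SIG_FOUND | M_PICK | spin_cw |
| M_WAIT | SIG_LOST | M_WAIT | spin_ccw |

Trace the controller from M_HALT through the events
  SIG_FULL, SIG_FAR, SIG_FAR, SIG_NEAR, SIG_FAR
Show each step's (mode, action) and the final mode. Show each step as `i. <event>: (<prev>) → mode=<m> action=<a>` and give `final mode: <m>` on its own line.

1. SIG_FULL: (M_HALT) → mode=M_DROP action=spin_cw
2. SIG_FAR: (M_DROP) → mode=M_DROP action=motors_off
3. SIG_FAR: (M_DROP) → mode=M_DROP action=motors_off
4. SIG_NEAR: (M_DROP) → mode=M_WAIT action=motors_off
5. SIG_FAR: (M_WAIT) → mode=M_PICK action=spin_ccw

final mode: M_PICK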